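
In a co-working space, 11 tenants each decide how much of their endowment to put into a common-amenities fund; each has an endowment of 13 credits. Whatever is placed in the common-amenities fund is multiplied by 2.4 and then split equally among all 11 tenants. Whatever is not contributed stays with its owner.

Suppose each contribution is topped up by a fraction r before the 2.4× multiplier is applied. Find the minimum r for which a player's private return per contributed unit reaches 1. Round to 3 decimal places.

With matching at rate r, one contributed unit becomes (1 + r) in the common-amenities fund and returns 2.4 × (1 + r) / 11 to the contributor.
Setting this equal to 1: 1 + r = 11/2.4 = 4.5833.
So the minimum matching rate is r = 4.5833 − 1 = 3.583.

3.583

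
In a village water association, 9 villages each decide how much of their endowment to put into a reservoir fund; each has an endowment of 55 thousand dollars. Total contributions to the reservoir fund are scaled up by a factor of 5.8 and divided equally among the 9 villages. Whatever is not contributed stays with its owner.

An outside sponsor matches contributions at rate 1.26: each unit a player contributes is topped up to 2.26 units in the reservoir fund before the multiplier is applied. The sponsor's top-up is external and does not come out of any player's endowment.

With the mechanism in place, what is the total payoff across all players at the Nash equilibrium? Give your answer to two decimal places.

6488.46 thousand dollars

With the mechanism, a contributed unit returns 5.8 × 2.26 / 9 = 1.4564 per unit of net cost to the contributor — now above 1 — so contributing fully is weakly dominant for every player.
So the Nash equilibrium is full contribution by all 9; the group earns 5.8 × 2.26 × 495 = 6488.46.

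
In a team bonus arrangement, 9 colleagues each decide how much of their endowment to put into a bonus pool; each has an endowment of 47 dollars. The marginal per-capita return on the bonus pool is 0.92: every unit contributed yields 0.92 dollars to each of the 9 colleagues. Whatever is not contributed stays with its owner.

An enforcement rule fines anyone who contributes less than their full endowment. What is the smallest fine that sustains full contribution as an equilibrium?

3.76 dollars

Given the others contribute fully, the best deviation is to contribute 0 (any partial contribution still incurs the fine and gives up units whose private return 0.92 is below 1).
Deviating from 47 to 0 saves 47 dollars but forfeits the deviator's share of the drop in the bonus pool: 0.92 × 47 = 43.24.
So the deviation gain is 47 − 43.24 = 3.76, and the fine must be at least 3.76 dollars to wipe it out.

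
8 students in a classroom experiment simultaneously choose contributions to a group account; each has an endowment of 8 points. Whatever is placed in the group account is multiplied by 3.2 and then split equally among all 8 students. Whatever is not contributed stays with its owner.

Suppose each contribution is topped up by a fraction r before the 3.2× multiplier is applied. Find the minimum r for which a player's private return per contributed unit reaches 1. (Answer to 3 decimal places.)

With matching at rate r, one contributed unit becomes (1 + r) in the group account and returns 3.2 × (1 + r) / 8 to the contributor.
Setting this equal to 1: 1 + r = 8/3.2 = 2.5000.
So the minimum matching rate is r = 2.5000 − 1 = 1.500.

1.500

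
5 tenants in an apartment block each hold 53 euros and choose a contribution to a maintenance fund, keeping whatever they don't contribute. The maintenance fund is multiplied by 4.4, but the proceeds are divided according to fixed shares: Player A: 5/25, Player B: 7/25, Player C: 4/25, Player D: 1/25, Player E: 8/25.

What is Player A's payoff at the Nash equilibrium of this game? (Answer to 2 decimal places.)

146.28 euros

A player with share s gets back 4.4·s per unit contributed, so full contribution is dominant for anyone with s > 1/4.4 = 0.2273 and zero contribution is dominant for anyone below.
The shares above 0.2273 belong to Player B and Player E, contributing 53 each; the remaining 3 contribute 0. Total contributed: 106.
Player A keeps 53 and receives 4.4 × 106 × 5/25 = 93.28 from the maintenance fund, for a payoff of 146.28.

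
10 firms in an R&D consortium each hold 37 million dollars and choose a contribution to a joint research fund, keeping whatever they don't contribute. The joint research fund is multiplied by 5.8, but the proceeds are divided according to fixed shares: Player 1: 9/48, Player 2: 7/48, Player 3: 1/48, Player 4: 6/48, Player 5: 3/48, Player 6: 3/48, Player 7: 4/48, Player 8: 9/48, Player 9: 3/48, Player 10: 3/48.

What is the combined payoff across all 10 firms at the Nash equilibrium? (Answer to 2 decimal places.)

For player j, contributing a unit is worthwhile iff 5.8 × (j's share) ≥ 1, i.e. iff j's share is at least 0.1724.
Player 1 and Player 8 clear that bar, contributing 37 each; the remaining 8 contribute 0. Total contributed: 74.
The joint research fund pays out 5.8 × 74 = 429.20 in total (split across the unequal shares, but the aggregate is all that matters for the group sum).
The 8 free-riders keep 37 each, adding 296. Group total = 296 + 429.20 = 725.20.

725.20 million dollars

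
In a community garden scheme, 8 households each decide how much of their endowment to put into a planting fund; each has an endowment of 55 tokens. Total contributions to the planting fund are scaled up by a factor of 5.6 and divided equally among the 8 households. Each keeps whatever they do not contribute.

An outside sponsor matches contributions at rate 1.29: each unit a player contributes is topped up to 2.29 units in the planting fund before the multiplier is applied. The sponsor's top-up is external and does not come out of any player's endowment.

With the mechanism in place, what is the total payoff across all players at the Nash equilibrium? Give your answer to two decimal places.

Under the mechanism each unit contributed yields 5.6 × 2.29 / 8 = 1.6030 back to its contributor per unit of net cost, which exceeds 1, making full contribution the dominant choice for everyone.
So the Nash equilibrium is full contribution by all 8; the group earns 5.6 × 2.29 × 440 = 5642.56.

5642.56 tokens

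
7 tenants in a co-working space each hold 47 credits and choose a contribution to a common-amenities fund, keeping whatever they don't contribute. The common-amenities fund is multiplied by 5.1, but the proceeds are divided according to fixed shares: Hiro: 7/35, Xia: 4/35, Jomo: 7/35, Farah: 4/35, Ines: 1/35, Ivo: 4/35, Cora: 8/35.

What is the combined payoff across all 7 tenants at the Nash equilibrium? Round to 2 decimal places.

907.10 credits

Each unit j contributes comes back to j as 5.1 × (j's share), so j prefers to contribute only if that share exceeds 1/5.1 = 0.1961; otherwise keeping the unit dominates.
Hiro, Jomo and Cora are above the threshold, contributing 47 each; the remaining 4 contribute 0. Total contributed: 141.
The common-amenities fund pays out 5.1 × 141 = 719.10 in total (split across the unequal shares, but the aggregate is all that matters for the group sum).
The 4 free-riders keep 47 each, adding 188. Group total = 188 + 719.10 = 907.10.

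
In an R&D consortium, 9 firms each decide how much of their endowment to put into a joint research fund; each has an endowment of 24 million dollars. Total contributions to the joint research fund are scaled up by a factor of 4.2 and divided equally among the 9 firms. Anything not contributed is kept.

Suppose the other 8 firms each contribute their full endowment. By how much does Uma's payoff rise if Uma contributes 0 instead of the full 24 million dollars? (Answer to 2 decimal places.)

12.80 million dollars

Switching from a contribution of 24 to 0 lets Uma keep an extra 24 million dollars, but lowers the joint research fund by 24, which costs Uma their own share of that drop: 4.2/9 × 24 = 11.20.
Net gain = 24 − 11.20 = 12.80. The private return per contributed unit (0.4667) is below 1, so free-riding is indeed the best response regardless of what the others do.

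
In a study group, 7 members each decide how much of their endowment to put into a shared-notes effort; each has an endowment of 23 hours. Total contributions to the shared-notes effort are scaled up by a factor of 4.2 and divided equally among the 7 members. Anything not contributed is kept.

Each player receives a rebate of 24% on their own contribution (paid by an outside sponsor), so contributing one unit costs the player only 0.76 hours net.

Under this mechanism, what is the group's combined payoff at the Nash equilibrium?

161.00 hours

The effective private return is (4.2/7) / 0.76 = 0.7895, which is still under 1, so the mechanism doesn't change anyone's dominant strategy: zero contribution.
At the Nash equilibrium no one contributes; group total payoff = 7 × 23 = 161.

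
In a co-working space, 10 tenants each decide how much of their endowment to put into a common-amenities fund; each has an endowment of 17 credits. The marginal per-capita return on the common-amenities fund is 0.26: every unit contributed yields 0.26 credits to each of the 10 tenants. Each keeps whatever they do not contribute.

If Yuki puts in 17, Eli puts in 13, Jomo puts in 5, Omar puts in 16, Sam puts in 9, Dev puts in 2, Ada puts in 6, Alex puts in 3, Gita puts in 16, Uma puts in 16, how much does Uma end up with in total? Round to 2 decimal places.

Total contributed: 17 + 13 + 5 + 16 + 9 + 2 + 6 + 3 + 16 + 16 = 103.
Each receives 0.26 × 103 = 26.78 from the common-amenities fund.
Uma keeps 17 − 16 = 1, so Uma's payoff is 1 + 26.78 = 27.78.

27.78 credits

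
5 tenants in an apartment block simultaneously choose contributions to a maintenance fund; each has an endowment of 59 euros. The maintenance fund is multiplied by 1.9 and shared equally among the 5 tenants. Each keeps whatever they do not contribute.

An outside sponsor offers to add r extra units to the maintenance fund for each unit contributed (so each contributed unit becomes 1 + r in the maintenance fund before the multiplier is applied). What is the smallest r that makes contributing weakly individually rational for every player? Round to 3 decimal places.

1.632

With matching at rate r, one contributed unit becomes (1 + r) in the maintenance fund and returns 1.9 × (1 + r) / 5 to the contributor.
Setting this equal to 1: 1 + r = 5/1.9 = 2.6316.
So the minimum matching rate is r = 2.6316 − 1 = 1.632.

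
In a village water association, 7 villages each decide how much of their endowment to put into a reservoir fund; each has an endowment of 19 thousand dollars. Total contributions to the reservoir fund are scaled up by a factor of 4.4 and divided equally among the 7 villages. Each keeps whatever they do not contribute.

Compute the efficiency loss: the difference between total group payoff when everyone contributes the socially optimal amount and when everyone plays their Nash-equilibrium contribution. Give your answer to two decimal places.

452.20 thousand dollars

Each contributed unit returns 4.4/7 = 0.6286 to its contributor — below 1 — so contributing 0 is dominant for every player. At the Nash equilibrium everyone keeps their 19, and the group total is 7 × 19 = 133.
Each contributed unit returns 4.400 to the group as a whole (0.6286 to each of 7 players), which exceeds 1, so the social optimum is full contribution: group total = 4.400 × 133 = 585.20.
Efficiency loss = 585.20 − 133 = 452.20.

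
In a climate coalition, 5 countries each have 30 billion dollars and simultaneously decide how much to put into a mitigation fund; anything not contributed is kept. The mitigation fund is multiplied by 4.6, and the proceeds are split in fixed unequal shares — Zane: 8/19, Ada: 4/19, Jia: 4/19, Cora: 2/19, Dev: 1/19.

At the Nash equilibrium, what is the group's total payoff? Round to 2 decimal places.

258.00 billion dollars

For player j, contributing a unit is worthwhile iff 4.6 × (j's share) ≥ 1, i.e. iff j's share is at least 0.2174.
Zane alone (share 8/19) is above the threshold, contributing 30; the remaining 4 contribute 0. Total contributed: 30.
The mitigation fund pays out 4.6 × 30 = 138.00 in total (split across the unequal shares, but the aggregate is all that matters for the group sum).
The 4 free-riders keep 30 each, adding 120. Group total = 120 + 138.00 = 258.00.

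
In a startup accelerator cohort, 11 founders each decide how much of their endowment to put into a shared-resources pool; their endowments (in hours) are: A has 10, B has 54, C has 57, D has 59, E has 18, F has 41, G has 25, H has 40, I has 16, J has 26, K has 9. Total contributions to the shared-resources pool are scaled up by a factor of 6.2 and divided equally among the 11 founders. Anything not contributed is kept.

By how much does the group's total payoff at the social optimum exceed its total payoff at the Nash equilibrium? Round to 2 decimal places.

1846.00 hours

The private return per contributed unit is 6.2/11 = 0.5636 < 1 for every player regardless of endowment, so the Nash equilibrium is zero contribution and the group total is Σ E_j = 10 + 54 + 57 + 59 + 18 + 41 + 25 + 40 + 16 + 26 + 9 = 355.
Each contributed unit returns 6.200 to the group, so the social optimum is full contribution by everyone: group total = 6.200 × 355 = 2201.00.
Efficiency loss = (6.200 − 1) × 355 = 1846.00.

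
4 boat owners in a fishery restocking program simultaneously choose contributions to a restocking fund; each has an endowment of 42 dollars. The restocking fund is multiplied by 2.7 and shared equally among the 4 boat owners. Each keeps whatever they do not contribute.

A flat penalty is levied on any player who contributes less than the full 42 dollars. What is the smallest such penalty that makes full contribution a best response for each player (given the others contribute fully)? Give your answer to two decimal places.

Given the others contribute fully, the best deviation is to contribute 0 (any partial contribution still incurs the fine and gives up units whose private return 0.6750 is below 1).
Deviating from 42 to 0 saves 42 dollars but forfeits the deviator's share of the drop in the restocking fund: 2.7/4 × 42 = 28.35.
So the deviation gain is 42 − 28.35 = 13.65, and the fine must be at least 13.65 dollars to wipe it out.

13.65 dollars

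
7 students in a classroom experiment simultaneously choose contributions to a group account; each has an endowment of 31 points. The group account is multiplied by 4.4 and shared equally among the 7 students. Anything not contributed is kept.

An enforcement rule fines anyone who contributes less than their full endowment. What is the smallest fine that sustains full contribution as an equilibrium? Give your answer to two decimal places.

11.51 points

Given the others contribute fully, the best deviation is to contribute 0 (any partial contribution still incurs the fine and gives up units whose private return 0.6286 is below 1).
Deviating from 31 to 0 saves 31 points but forfeits the deviator's share of the drop in the group account: 4.4/7 × 31 = 19.49.
So the deviation gain is 31 − 19.49 = 11.51, and the fine must be at least 11.51 points to wipe it out.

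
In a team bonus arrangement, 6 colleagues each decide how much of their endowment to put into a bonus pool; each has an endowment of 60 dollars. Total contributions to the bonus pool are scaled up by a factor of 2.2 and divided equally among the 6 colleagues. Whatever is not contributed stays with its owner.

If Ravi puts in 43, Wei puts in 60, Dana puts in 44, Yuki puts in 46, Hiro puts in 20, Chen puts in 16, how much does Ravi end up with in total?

Total contributed: 43 + 60 + 44 + 46 + 20 + 16 = 229.
Each receives 2.2 × 229 / 6 = 83.97 from the bonus pool.
Ravi keeps 60 − 43 = 17, so Ravi's payoff is 17 + 83.97 = 100.97.

100.97 dollars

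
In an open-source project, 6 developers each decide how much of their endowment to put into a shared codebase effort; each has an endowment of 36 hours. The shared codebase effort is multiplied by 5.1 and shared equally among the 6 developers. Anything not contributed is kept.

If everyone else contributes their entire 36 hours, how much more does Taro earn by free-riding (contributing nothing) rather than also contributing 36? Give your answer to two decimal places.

5.40 hours

Switching from a contribution of 36 to 0 lets Taro keep an extra 36 hours, but lowers the shared codebase effort by 36, which costs Taro their own share of that drop: 5.1/6 × 36 = 30.60.
Net gain = 36 − 30.60 = 5.40. The private return per contributed unit (0.8500) is below 1, so free-riding is indeed the best response regardless of what the others do.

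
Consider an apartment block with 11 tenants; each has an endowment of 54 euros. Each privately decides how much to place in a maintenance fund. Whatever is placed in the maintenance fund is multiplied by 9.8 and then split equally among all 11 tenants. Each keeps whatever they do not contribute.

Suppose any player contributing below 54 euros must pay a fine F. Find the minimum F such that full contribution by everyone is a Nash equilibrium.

Given the others contribute fully, the best deviation is to contribute 0 (any partial contribution still incurs the fine and gives up units whose private return 0.8909 is below 1).
Deviating from 54 to 0 saves 54 euros but forfeits the deviator's share of the drop in the maintenance fund: 9.8/11 × 54 = 48.11.
So the deviation gain is 54 − 48.11 = 5.89, and the fine must be at least 5.89 euros to wipe it out.

5.89 euros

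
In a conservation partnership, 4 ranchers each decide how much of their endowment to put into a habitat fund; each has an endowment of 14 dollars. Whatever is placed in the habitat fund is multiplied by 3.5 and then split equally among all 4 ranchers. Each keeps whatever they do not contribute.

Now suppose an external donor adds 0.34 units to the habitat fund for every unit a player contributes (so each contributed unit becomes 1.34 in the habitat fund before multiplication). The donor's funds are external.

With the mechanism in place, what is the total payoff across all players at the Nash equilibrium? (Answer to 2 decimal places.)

262.64 dollars

Under the mechanism each unit contributed yields 3.5 × 1.34 / 4 = 1.1725 back to its contributor per unit of net cost, which exceeds 1, making full contribution the dominant choice for everyone.
At the Nash equilibrium everyone contributes 14. Group total payoff = 3.5 × 1.34 × 56 = 262.64.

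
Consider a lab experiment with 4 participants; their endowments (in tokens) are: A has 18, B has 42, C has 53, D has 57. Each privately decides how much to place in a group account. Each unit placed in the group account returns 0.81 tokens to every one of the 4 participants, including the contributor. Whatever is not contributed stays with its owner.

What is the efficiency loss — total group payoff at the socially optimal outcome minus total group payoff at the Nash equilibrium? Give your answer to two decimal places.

The private return per contributed unit is 0.81 < 1 for everyone, so the Nash equilibrium is zero contribution and the group total is Σ E_j = 18 + 42 + 53 + 57 = 170.
Each contributed unit returns 3.240 to the group, so the social optimum is full contribution by everyone: group total = 3.240 × 170 = 550.80.
Efficiency loss = (3.240 − 1) × 170 = 380.80.

380.80 tokens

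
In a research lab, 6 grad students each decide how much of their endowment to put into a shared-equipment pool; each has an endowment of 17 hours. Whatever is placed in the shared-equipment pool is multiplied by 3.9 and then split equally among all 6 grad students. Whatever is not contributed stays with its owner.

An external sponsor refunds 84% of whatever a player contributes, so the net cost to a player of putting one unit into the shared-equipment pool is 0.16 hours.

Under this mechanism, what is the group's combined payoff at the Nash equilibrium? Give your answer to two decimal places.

483.48 hours

Under the mechanism each unit contributed yields (3.9/6) / 0.16 = 4.0625 back to its contributor per unit of net cost, which exceeds 1, making full contribution the dominant choice for everyone.
At the Nash equilibrium everyone contributes 17. Group total payoff = 6 × (17 × 0.84 + 3.9 × 17) = 483.48.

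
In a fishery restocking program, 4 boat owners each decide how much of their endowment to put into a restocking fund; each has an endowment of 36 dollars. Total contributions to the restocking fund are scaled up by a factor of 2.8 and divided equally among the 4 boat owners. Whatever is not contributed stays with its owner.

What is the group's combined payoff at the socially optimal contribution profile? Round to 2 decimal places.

403.20 dollars

Each contributed unit returns 2.800 to the group as a whole (0.7000 to each of 4 players), which exceeds 1, so the social optimum is full contribution: group total = 2.800 × 144 = 403.20.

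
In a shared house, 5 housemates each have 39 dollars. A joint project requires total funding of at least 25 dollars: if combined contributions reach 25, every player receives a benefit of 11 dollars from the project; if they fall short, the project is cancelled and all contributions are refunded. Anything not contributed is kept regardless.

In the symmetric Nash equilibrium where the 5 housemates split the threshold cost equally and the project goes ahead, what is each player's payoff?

45 dollars

Equal share of the threshold: 25/5 = 5.
At this profile no one gains by cutting their contribution: any cut drops the total below 25, the project is cancelled, contributions are refunded, and the deviator ends with 39, which is less than 39 − 5 + 11 = 45. Contributing more than 5 just wastes the excess. So contributing exactly 5 is a best response.
Each player's payoff: 39 − 5 + 11 = 45.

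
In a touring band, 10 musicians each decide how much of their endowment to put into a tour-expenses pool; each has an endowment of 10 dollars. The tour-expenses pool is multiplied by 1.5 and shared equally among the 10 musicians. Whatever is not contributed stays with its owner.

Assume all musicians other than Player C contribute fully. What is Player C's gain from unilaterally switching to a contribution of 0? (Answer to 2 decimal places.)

8.50 dollars

Switching from a contribution of 10 to 0 lets Player C keep an extra 10 dollars, but lowers the tour-expenses pool by 10, which costs Player C their own share of that drop: 1.5/10 × 10 = 1.50.
Net gain = 10 − 1.50 = 8.50. The private return per contributed unit (0.1500) is below 1, so free-riding is indeed the best response regardless of what the others do.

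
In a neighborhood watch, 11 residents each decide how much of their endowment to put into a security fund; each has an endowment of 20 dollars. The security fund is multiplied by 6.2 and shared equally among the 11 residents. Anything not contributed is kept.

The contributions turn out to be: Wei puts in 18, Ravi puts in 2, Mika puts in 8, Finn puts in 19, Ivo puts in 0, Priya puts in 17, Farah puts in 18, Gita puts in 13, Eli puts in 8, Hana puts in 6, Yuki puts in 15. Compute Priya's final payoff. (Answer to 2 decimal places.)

72.89 dollars

Total contributed: 18 + 2 + 8 + 19 + 0 + 17 + 18 + 13 + 8 + 6 + 15 = 124.
Each receives 6.2 × 124 / 11 = 69.89 from the security fund.
Priya keeps 20 − 17 = 3, so Priya's payoff is 3 + 69.89 = 72.89.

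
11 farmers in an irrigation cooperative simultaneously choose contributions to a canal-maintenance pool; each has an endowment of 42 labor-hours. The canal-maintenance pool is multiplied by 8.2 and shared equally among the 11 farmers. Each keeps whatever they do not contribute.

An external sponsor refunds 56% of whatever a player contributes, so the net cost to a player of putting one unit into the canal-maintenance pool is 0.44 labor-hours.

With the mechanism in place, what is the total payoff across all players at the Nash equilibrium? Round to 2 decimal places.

With the mechanism, a contributed unit returns (8.2/11) / 0.44 = 1.6942 per unit of net cost to the contributor — now above 1 — so contributing fully is weakly dominant for every player.
So the Nash equilibrium is full contribution by all 11; the group earns 11 × (42 × 0.56 + 8.2 × 42) = 4047.12.

4047.12 labor-hours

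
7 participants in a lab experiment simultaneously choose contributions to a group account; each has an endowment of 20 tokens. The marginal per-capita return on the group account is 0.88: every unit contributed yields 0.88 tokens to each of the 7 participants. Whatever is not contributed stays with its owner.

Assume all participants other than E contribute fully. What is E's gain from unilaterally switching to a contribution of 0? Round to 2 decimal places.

2.40 tokens

Switching from a contribution of 20 to 0 lets E keep an extra 20 tokens, but lowers the group account by 20, which costs E their own share of that drop: 0.88 × 20 = 17.60.
Net gain = 20 − 17.60 = 2.40. The private return per contributed unit (0.88) is below 1, so free-riding is indeed the best response regardless of what the others do.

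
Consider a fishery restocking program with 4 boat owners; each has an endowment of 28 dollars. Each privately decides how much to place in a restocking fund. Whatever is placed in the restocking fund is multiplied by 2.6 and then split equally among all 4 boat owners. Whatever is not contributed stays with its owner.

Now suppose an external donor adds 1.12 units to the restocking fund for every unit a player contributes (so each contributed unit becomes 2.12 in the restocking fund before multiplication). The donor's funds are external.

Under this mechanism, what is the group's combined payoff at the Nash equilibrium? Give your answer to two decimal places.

With the mechanism, a contributed unit returns 2.6 × 2.12 / 4 = 1.3780 per unit of net cost to the contributor — now above 1 — so contributing fully is weakly dominant for every player.
So the Nash equilibrium is full contribution by all 4; the group earns 2.6 × 2.12 × 112 = 617.34.

617.34 dollars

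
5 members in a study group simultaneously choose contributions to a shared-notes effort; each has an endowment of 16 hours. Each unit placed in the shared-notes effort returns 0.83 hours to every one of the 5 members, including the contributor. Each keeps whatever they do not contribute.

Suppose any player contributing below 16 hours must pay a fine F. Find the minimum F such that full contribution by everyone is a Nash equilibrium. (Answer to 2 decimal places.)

2.72 hours

Given the others contribute fully, the best deviation is to contribute 0 (any partial contribution still incurs the fine and gives up units whose private return 0.83 is below 1).
Deviating from 16 to 0 saves 16 hours but forfeits the deviator's share of the drop in the shared-notes effort: 0.83 × 16 = 13.28.
So the deviation gain is 16 − 13.28 = 2.72, and the fine must be at least 2.72 hours to wipe it out.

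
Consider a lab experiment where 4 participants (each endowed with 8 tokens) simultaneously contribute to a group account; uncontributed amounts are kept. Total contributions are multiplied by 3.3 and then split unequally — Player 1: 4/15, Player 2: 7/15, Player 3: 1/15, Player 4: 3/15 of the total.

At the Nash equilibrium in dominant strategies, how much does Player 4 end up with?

13.28 tokens

Player j's private return per contributed unit is 3.3 × (j's share). Contributing is weakly dominant for j when that share is at least 1/3.3 = 0.3030, and contributing 0 is dominant otherwise.
Only Player 2 (7/15) clears that bar, contributing 8; the remaining 3 contribute 0. Total contributed: 8.
Player 4 keeps 8 and receives 3.3 × 8 × 3/15 = 5.28 from the group account, for a payoff of 13.28.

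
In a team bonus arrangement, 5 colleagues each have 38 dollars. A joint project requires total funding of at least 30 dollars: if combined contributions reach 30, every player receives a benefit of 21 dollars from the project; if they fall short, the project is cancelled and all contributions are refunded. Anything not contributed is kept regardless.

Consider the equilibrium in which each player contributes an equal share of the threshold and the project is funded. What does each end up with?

53 dollars

Equal share of the threshold: 30/5 = 6.
At this profile no one gains by cutting their contribution: any cut drops the total below 30, the project is cancelled, contributions are refunded, and the deviator ends with 38, which is less than 38 − 6 + 21 = 53. Contributing more than 6 just wastes the excess. So contributing exactly 6 is a best response.
Each player's payoff: 38 − 6 + 21 = 53.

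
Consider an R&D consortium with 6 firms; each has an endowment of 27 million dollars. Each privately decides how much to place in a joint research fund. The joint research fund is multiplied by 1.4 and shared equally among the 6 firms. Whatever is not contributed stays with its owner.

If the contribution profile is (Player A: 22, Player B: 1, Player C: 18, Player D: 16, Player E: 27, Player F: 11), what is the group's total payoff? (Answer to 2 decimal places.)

200.00 million dollars

Total contributed: 22 + 1 + 18 + 16 + 27 + 11 = 95; total kept: 6 × 27 − 95 = 67.
The joint research fund pays out 1.4 × 95 = 133.00 in aggregate.
Group total = 67 + 133.00 = 200.00.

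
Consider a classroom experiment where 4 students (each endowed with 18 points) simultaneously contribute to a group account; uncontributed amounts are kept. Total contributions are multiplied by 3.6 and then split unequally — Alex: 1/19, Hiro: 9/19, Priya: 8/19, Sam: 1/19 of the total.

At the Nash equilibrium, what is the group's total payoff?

For player j, contributing a unit is worthwhile iff 3.6 × (j's share) ≥ 1, i.e. iff j's share is at least 0.2778.
The shares above 0.2778 belong to Hiro and Priya, contributing 18 each; the remaining 2 contribute 0. Total contributed: 36.
The group account pays out 3.6 × 36 = 129.60 in total (split across the unequal shares, but the aggregate is all that matters for the group sum).
The 2 free-riders keep 18 each, adding 36. Group total = 36 + 129.60 = 165.60.

165.60 points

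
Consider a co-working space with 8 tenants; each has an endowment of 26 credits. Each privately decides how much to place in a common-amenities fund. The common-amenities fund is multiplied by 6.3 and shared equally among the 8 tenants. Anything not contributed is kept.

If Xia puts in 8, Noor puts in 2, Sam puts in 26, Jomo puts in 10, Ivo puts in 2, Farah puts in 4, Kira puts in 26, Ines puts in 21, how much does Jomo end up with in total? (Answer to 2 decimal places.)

93.96 credits

Total contributed: 8 + 2 + 26 + 10 + 2 + 4 + 26 + 21 = 99.
Each receives 6.3 × 99 / 8 = 77.96 from the common-amenities fund.
Jomo keeps 26 − 10 = 16, so Jomo's payoff is 16 + 77.96 = 93.96.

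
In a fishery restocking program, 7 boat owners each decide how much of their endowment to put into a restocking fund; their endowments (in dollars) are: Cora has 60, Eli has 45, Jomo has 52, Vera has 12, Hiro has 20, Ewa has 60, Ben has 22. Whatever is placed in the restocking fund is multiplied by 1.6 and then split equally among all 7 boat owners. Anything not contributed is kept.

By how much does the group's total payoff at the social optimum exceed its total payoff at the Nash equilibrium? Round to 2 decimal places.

The private return per contributed unit is 1.6/7 = 0.2286 < 1 for every player regardless of endowment, so the Nash equilibrium is zero contribution and the group total is Σ E_j = 60 + 45 + 52 + 12 + 20 + 60 + 22 = 271.
Each contributed unit returns 1.600 to the group, so the social optimum is full contribution by everyone: group total = 1.600 × 271 = 433.60.
Efficiency loss = (1.600 − 1) × 271 = 162.60.

162.60 dollars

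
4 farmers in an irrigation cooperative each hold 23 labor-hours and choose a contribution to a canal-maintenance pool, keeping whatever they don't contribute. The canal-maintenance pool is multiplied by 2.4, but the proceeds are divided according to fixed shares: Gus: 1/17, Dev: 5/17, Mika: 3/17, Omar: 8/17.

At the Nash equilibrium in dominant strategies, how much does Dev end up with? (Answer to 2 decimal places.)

Each unit j contributes comes back to j as 2.4 × (j's share), so j prefers to contribute only if that share exceeds 1/2.4 = 0.4167; otherwise keeping the unit dominates.
Only Omar (8/17) clears that bar, contributing 23; the remaining 3 contribute 0. Total contributed: 23.
Dev keeps 23 and receives 2.4 × 23 × 5/17 = 16.24 from the canal-maintenance pool, for a payoff of 39.24.

39.24 labor-hours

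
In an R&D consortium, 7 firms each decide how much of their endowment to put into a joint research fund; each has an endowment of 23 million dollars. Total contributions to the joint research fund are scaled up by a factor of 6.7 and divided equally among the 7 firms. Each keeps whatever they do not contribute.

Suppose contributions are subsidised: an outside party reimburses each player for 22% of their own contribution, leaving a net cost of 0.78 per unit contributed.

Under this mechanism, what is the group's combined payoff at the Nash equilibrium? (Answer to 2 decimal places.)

Under the mechanism each unit contributed yields (6.7/7) / 0.78 = 1.2271 back to its contributor per unit of net cost, which exceeds 1, making full contribution the dominant choice for everyone.
At the Nash equilibrium everyone contributes 23. Group total payoff = 7 × (23 × 0.22 + 6.7 × 23) = 1114.12.

1114.12 million dollars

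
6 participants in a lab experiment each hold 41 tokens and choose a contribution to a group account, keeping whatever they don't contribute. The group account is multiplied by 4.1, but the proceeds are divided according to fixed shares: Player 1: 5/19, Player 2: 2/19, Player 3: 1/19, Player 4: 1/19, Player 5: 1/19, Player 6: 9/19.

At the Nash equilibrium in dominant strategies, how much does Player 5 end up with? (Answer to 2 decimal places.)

For player j, contributing a unit is worthwhile iff 4.1 × (j's share) ≥ 1, i.e. iff j's share is at least 0.2439.
Player 1 and Player 6 are above the threshold, contributing 41 each; the remaining 4 contribute 0. Total contributed: 82.
Player 5 keeps 41 and receives 4.1 × 82 × 1/19 = 17.69 from the group account, for a payoff of 58.69.

58.69 tokens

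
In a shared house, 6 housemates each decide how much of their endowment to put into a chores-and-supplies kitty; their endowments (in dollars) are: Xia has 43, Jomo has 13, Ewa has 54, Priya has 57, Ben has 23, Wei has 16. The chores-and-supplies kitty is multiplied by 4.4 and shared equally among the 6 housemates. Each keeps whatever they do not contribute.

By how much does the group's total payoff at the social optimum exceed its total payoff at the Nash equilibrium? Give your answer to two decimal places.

700.40 dollars

The private return per contributed unit is 4.4/6 = 0.7333 < 1 for every player regardless of endowment, so the Nash equilibrium is zero contribution and the group total is Σ E_j = 43 + 13 + 54 + 57 + 23 + 16 = 206.
Each contributed unit returns 4.400 to the group, so the social optimum is full contribution by everyone: group total = 4.400 × 206 = 906.40.
Efficiency loss = (4.400 − 1) × 206 = 700.40.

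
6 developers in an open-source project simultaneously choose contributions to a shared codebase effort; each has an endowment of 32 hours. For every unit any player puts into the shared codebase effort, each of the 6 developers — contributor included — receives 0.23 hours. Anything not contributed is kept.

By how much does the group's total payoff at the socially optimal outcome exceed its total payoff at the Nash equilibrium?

72.96 hours

The private return per contributed unit is 0.23 < 1, so contributing 0 is dominant for every player. At the Nash equilibrium everyone keeps their 32, and the group total is 6 × 32 = 192.
Each contributed unit returns 1.380 to the group as a whole (0.23 to each of 6 players), which exceeds 1, so the social optimum is full contribution: group total = 1.380 × 192 = 264.96.
Efficiency loss = 264.96 − 192 = 72.96.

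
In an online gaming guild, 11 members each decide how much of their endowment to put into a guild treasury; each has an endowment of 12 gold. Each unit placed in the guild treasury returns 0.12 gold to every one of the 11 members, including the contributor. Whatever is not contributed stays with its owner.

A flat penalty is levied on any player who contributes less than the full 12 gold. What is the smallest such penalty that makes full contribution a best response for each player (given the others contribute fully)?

Given the others contribute fully, the best deviation is to contribute 0 (any partial contribution still incurs the fine and gives up units whose private return 0.12 is below 1).
Deviating from 12 to 0 saves 12 gold but forfeits the deviator's share of the drop in the guild treasury: 0.12 × 12 = 1.44.
So the deviation gain is 12 − 1.44 = 10.56, and the fine must be at least 10.56 gold to wipe it out.

10.56 gold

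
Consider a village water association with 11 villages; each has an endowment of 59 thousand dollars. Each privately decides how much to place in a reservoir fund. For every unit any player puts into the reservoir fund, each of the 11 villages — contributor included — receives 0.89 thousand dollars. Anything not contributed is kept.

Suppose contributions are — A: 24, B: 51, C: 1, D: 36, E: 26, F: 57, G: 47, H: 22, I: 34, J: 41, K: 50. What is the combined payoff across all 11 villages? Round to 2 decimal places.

4068.31 thousand dollars

Total contributed: 24 + 51 + 1 + 36 + 26 + 57 + 47 + 22 + 34 + 41 + 50 = 389; total kept: 11 × 59 − 389 = 260.
The reservoir fund pays out 0.89 × 11 × 389 = 3808.31 in aggregate.
Group total = 260 + 3808.31 = 4068.31.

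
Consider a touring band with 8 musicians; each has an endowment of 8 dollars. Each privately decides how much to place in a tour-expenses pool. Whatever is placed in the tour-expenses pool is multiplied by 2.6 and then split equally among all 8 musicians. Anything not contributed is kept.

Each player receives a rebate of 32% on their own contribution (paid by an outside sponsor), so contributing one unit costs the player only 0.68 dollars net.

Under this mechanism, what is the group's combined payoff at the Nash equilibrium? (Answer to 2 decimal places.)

64.00 dollars

With the mechanism, a contributed unit returns (2.6/8) / 0.68 = 0.4779 per unit of net cost — still below 1 — so contributing 0 remains dominant for every player.
At the Nash equilibrium no one contributes; group total payoff = 8 × 8 = 64.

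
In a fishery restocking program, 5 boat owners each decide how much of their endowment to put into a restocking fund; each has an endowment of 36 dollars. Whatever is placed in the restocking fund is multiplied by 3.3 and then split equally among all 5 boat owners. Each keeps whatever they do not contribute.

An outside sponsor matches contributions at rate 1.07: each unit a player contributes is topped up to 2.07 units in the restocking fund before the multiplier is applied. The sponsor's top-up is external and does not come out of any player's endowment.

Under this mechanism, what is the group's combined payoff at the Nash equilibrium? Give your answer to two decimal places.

With the mechanism, a contributed unit returns 3.3 × 2.07 / 5 = 1.3662 per unit of net cost to the contributor — now above 1 — so contributing fully is weakly dominant for every player.
At the Nash equilibrium everyone contributes 36. Group total payoff = 3.3 × 2.07 × 180 = 1229.58.

1229.58 dollars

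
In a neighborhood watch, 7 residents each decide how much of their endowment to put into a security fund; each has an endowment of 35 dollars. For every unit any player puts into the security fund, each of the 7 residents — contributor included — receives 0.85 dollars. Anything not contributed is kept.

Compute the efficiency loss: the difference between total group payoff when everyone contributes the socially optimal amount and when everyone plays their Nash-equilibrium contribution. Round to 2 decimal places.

1212.75 dollars

The private return per contributed unit is 0.85 < 1, so contributing 0 is dominant for every player. At the Nash equilibrium everyone keeps their 35, and the group total is 7 × 35 = 245.
Each contributed unit returns 5.950 to the group as a whole (0.85 to each of 7 players), which exceeds 1, so the social optimum is full contribution: group total = 5.950 × 245 = 1457.75.
Efficiency loss = 1457.75 − 245 = 1212.75.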